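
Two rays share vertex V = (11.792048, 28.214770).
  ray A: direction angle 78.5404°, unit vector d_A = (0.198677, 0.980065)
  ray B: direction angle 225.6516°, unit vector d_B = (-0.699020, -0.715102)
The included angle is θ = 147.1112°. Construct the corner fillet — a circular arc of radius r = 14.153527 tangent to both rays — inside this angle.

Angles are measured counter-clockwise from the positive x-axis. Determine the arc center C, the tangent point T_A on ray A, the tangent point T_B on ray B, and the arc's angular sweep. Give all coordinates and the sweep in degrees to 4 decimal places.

bisector direction at 152.0960° = (-0.883733,0.467992)
center distance |VC| = r/sin(θ/2) = 14.153527/sin(73.5556°) = 14.757171
C = V + |VC|·bis = (-1.2494,35.1210)
T_A = V + ((C−V)·d_A)·d_A = V + 4.1775·d_A = (12.6220,32.3090)
T_B = V + ((C−V)·d_B)·d_B = V + 4.1775·d_B = (8.8719,25.2274)
sweep = 180° − θ = 32.8888°

center=(-1.2494,35.1210) T_A=(12.6220,32.3090) T_B=(8.8719,25.2274) sweep=32.8888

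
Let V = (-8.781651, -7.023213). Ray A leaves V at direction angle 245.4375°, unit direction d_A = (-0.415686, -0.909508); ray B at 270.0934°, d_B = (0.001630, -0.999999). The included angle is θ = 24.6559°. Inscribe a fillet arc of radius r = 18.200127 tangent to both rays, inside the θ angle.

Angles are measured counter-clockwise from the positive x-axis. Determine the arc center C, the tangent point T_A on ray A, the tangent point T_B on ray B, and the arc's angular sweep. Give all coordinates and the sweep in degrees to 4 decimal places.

bisector direction at 257.7654° = (-0.211914,-0.977288)
center distance |VC| = r/sin(θ/2) = 18.200127/sin(12.3279°) = 85.243708
C = V + |VC|·bis = (-26.8460,-90.3309)
T_A = V + ((C−V)·d_A)·d_A = V + 83.2781·d_A = (-43.3992,-82.7654)
T_B = V + ((C−V)·d_B)·d_B = V + 83.2781·d_B = (-8.6459,-90.3012)
sweep = 180° − θ = 155.3441°

center=(-26.8460,-90.3309) T_A=(-43.3992,-82.7654) T_B=(-8.6459,-90.3012) sweep=155.3441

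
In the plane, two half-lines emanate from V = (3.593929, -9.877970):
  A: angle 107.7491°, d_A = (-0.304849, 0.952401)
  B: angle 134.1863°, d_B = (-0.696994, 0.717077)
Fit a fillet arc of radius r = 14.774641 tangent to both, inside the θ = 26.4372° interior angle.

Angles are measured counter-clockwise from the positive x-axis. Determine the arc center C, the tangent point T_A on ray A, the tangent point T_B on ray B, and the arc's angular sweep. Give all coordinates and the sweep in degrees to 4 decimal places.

center=(-29.6525,45.5241) T_A=(-15.5811,50.0282) T_B=(-40.2471,35.2263) sweep=153.5628

bisector direction at 120.9677° = (-0.514555,0.857458)
center distance |VC| = r/sin(θ/2) = 14.774641/sin(13.2186°) = 64.612063
C = V + |VC|·bis = (-29.6525,45.5241)
T_A = V + ((C−V)·d_A)·d_A = V + 62.9001·d_A = (-15.5811,50.0282)
T_B = V + ((C−V)·d_B)·d_B = V + 62.9001·d_B = (-40.2471,35.2263)
sweep = 180° − θ = 153.5628°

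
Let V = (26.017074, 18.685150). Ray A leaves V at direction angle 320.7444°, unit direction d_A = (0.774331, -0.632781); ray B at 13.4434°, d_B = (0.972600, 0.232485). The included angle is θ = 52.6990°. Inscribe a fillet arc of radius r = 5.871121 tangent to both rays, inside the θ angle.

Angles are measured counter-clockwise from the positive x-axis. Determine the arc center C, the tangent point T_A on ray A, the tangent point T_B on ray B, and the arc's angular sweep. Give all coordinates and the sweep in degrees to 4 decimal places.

center=(38.9108,15.7307) T_A=(35.1956,11.1845) T_B=(37.5458,21.4409) sweep=127.3010

bisector direction at 347.0939° = (0.974737,-0.223354)
center distance |VC| = r/sin(θ/2) = 5.871121/sin(26.3495°) = 13.227847
C = V + |VC|·bis = (38.9108,15.7307)
T_A = V + ((C−V)·d_A)·d_A = V + 11.8535·d_A = (35.1956,11.1845)
T_B = V + ((C−V)·d_B)·d_B = V + 11.8535·d_B = (37.5458,21.4409)
sweep = 180° − θ = 127.3010°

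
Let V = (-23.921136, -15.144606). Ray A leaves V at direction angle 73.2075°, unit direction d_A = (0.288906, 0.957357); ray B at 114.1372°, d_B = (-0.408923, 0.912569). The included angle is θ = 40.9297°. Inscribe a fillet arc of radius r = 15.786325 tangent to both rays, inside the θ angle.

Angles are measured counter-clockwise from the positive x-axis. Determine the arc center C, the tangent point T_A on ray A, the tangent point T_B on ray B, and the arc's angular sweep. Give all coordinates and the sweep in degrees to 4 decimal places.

center=(-26.8131,29.9139) T_A=(-11.6999,25.3531) T_B=(-41.2192,23.4585) sweep=139.0703

bisector direction at 93.6724° = (-0.064051,0.997947)
center distance |VC| = r/sin(θ/2) = 15.786325/sin(20.4648°) = 45.151171
C = V + |VC|·bis = (-26.8131,29.9139)
T_A = V + ((C−V)·d_A)·d_A = V + 42.3015·d_A = (-11.6999,25.3531)
T_B = V + ((C−V)·d_B)·d_B = V + 42.3015·d_B = (-41.2192,23.4585)
sweep = 180° − θ = 139.0703°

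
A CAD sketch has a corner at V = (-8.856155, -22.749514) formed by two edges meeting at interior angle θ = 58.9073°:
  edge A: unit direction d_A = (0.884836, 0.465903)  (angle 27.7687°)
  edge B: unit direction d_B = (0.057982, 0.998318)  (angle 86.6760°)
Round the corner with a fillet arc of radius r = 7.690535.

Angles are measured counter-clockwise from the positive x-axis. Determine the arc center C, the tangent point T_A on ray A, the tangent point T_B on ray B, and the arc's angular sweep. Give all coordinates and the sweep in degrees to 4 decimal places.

bisector direction at 57.2223° = (0.541380,0.840778)
center distance |VC| = r/sin(θ/2) = 7.690535/sin(29.4536°) = 15.640091
C = V + |VC|·bis = (-0.3889,-9.5997)
T_A = V + ((C−V)·d_A)·d_A = V + 13.6187·d_A = (3.1941,-16.4045)
T_B = V + ((C−V)·d_B)·d_B = V + 13.6187·d_B = (-8.0665,-9.1538)
sweep = 180° − θ = 121.0927°

center=(-0.3889,-9.5997) T_A=(3.1941,-16.4045) T_B=(-8.0665,-9.1538) sweep=121.0927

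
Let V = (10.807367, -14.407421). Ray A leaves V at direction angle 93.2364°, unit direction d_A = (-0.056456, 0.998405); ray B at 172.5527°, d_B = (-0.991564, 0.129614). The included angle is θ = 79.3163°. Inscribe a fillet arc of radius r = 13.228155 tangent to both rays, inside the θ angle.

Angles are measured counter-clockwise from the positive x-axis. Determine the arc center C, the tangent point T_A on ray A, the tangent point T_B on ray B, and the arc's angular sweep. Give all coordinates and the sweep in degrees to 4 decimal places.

bisector direction at 132.8946° = (-0.680651,0.732608)
center distance |VC| = r/sin(θ/2) = 13.228155/sin(39.6581°) = 20.727104
C = V + |VC|·bis = (-3.3006,0.7774)
T_A = V + ((C−V)·d_A)·d_A = V + 15.9571·d_A = (9.9065,1.5242)
T_B = V + ((C−V)·d_B)·d_B = V + 15.9571·d_B = (-5.0151,-12.3392)
sweep = 180° − θ = 100.6837°

center=(-3.3006,0.7774) T_A=(9.9065,1.5242) T_B=(-5.0151,-12.3392) sweep=100.6837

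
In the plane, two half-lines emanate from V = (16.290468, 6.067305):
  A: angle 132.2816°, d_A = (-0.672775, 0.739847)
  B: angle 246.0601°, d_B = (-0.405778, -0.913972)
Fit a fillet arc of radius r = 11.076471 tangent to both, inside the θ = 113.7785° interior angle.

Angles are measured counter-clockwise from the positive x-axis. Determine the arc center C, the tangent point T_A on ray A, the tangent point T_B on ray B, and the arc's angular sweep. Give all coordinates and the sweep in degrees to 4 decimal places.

bisector direction at 189.1709° = (-0.987217,-0.159379)
center distance |VC| = r/sin(θ/2) = 11.076471/sin(56.8892°) = 13.223802
C = V + |VC|·bis = (3.2357,3.9597)
T_A = V + ((C−V)·d_A)·d_A = V + 7.2236·d_A = (11.4306,11.4117)
T_B = V + ((C−V)·d_B)·d_B = V + 7.2236·d_B = (13.3593,-0.5349)
sweep = 180° − θ = 66.2215°

center=(3.2357,3.9597) T_A=(11.4306,11.4117) T_B=(13.3593,-0.5349) sweep=66.2215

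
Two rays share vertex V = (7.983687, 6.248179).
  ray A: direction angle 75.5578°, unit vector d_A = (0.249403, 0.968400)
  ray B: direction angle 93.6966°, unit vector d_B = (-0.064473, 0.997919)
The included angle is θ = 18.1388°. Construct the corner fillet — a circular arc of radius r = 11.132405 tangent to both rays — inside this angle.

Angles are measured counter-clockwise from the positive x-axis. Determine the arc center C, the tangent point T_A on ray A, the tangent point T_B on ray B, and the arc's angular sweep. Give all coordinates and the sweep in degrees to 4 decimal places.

center=(14.5966,76.5612) T_A=(25.3772,73.7848) T_B=(3.4873,75.8435) sweep=161.8612

bisector direction at 84.6272° = (0.093636,0.995607)
center distance |VC| = r/sin(θ/2) = 11.132405/sin(9.0694°) = 70.623332
C = V + |VC|·bis = (14.5966,76.5612)
T_A = V + ((C−V)·d_A)·d_A = V + 69.7404·d_A = (25.3772,73.7848)
T_B = V + ((C−V)·d_B)·d_B = V + 69.7404·d_B = (3.4873,75.8435)
sweep = 180° − θ = 161.8612°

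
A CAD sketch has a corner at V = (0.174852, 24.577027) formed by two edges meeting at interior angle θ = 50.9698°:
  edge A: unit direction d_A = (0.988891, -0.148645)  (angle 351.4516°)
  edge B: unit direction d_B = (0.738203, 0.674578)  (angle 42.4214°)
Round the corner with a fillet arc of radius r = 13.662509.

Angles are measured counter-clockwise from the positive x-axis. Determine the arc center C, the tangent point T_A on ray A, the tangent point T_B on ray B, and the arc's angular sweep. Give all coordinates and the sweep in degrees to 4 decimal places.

bisector direction at 16.9365° = (0.956628,0.291312)
center distance |VC| = r/sin(θ/2) = 13.662509/sin(25.4849°) = 31.753102
C = V + |VC|·bis = (30.5508,33.8271)
T_A = V + ((C−V)·d_A)·d_A = V + 28.6635·d_A = (28.5199,20.3163)
T_B = V + ((C−V)·d_B)·d_B = V + 28.6635·d_B = (21.3343,43.9128)
sweep = 180° − θ = 129.0302°

center=(30.5508,33.8271) T_A=(28.5199,20.3163) T_B=(21.3343,43.9128) sweep=129.0302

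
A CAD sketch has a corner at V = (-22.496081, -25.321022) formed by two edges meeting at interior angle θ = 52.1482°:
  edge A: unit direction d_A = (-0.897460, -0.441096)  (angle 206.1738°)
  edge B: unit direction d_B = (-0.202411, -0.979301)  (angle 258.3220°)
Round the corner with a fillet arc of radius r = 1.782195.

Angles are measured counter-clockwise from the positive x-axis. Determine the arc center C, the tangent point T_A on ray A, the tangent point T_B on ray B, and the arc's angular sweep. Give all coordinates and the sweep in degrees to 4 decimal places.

bisector direction at 232.2479° = (-0.612246,-0.790667)
center distance |VC| = r/sin(θ/2) = 1.782195/sin(26.0741°) = 4.054745
C = V + |VC|·bis = (-24.9786,-28.5270)
T_A = V + ((C−V)·d_A)·d_A = V + 3.6421·d_A = (-25.7647,-26.9275)
T_B = V + ((C−V)·d_B)·d_B = V + 3.6421·d_B = (-23.2333,-28.8877)
sweep = 180° − θ = 127.8518°

center=(-24.9786,-28.5270) T_A=(-25.7647,-26.9275) T_B=(-23.2333,-28.8877) sweep=127.8518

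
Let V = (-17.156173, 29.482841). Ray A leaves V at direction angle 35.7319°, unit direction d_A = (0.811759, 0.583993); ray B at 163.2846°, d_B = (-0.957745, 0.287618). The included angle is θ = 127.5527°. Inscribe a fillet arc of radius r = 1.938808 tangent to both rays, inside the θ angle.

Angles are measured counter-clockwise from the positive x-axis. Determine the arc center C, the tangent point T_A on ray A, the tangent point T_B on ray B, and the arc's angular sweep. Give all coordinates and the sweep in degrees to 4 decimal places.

center=(-17.5132,31.6144) T_A=(-16.3809,30.0406) T_B=(-18.0708,29.7575) sweep=52.4473

bisector direction at 99.5082° = (-0.165190,0.986262)
center distance |VC| = r/sin(θ/2) = 1.938808/sin(63.7764°) = 2.161253
C = V + |VC|·bis = (-17.5132,31.6144)
T_A = V + ((C−V)·d_A)·d_A = V + 0.9550·d_A = (-16.3809,30.0406)
T_B = V + ((C−V)·d_B)·d_B = V + 0.9550·d_B = (-18.0708,29.7575)
sweep = 180° − θ = 52.4473°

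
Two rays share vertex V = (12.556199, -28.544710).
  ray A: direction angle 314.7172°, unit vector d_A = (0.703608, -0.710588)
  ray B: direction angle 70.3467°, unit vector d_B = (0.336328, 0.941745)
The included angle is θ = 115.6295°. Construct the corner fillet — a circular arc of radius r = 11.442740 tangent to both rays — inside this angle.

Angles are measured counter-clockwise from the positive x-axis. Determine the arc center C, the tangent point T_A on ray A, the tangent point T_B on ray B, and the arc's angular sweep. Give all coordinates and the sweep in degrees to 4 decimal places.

center=(25.7545,-25.6110) T_A=(17.6234,-33.6622) T_B=(14.9784,-21.7625) sweep=64.3705

bisector direction at 12.5319° = (0.976175,0.216984)
center distance |VC| = r/sin(θ/2) = 11.442740/sin(57.8147°) = 13.520418
C = V + |VC|·bis = (25.7545,-25.6110)
T_A = V + ((C−V)·d_A)·d_A = V + 7.2018·d_A = (17.6234,-33.6622)
T_B = V + ((C−V)·d_B)·d_B = V + 7.2018·d_B = (14.9784,-21.7625)
sweep = 180° − θ = 64.3705°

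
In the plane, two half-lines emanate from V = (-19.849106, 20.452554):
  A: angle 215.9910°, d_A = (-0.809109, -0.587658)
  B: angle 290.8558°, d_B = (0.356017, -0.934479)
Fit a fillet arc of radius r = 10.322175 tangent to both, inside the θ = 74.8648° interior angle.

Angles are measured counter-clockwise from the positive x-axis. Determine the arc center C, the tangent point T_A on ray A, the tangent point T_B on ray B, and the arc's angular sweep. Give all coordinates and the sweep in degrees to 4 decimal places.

bisector direction at 253.4234° = (-0.285297,-0.958439)
center distance |VC| = r/sin(θ/2) = 10.322175/sin(37.4324°) = 16.982150
C = V + |VC|·bis = (-24.6941,4.1762)
T_A = V + ((C−V)·d_A)·d_A = V + 13.4850·d_A = (-30.7600,12.5280)
T_B = V + ((C−V)·d_B)·d_B = V + 13.4850·d_B = (-15.0482,7.8511)
sweep = 180° − θ = 105.1352°

center=(-24.6941,4.1762) T_A=(-30.7600,12.5280) T_B=(-15.0482,7.8511) sweep=105.1352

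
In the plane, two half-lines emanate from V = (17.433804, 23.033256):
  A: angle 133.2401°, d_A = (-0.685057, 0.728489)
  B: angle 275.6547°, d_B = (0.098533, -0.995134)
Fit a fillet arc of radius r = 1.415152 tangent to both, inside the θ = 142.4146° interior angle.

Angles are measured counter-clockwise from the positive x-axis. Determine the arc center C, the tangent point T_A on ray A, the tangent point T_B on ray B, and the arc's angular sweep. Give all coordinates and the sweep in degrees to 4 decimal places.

bisector direction at 204.4474° = (-0.910342,-0.413858)
center distance |VC| = r/sin(θ/2) = 1.415152/sin(71.2073°) = 1.494842
C = V + |VC|·bis = (16.0730,22.4146)
T_A = V + ((C−V)·d_A)·d_A = V + 0.4816·d_A = (17.1039,23.3841)
T_B = V + ((C−V)·d_B)·d_B = V + 0.4816·d_B = (17.4813,22.5540)
sweep = 180° − θ = 37.5854°

center=(16.0730,22.4146) T_A=(17.1039,23.3841) T_B=(17.4813,22.5540) sweep=37.5854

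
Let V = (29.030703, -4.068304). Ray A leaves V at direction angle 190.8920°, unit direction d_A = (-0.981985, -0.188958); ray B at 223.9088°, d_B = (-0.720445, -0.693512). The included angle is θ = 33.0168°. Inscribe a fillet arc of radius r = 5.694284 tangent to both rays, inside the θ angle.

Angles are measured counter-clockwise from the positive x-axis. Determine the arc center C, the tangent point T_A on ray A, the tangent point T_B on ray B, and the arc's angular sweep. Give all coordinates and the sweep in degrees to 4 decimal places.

center=(11.2396,-13.2905) T_A=(10.1636,-7.6988) T_B=(15.1886,-17.3929) sweep=146.9832

bisector direction at 207.4004° = (-0.887812,-0.460206)
center distance |VC| = r/sin(θ/2) = 5.694284/sin(16.5084°) = 20.039294
C = V + |VC|·bis = (11.2396,-13.2905)
T_A = V + ((C−V)·d_A)·d_A = V + 19.2132·d_A = (10.1636,-7.6988)
T_B = V + ((C−V)·d_B)·d_B = V + 19.2132·d_B = (15.1886,-17.3929)
sweep = 180° − θ = 146.9832°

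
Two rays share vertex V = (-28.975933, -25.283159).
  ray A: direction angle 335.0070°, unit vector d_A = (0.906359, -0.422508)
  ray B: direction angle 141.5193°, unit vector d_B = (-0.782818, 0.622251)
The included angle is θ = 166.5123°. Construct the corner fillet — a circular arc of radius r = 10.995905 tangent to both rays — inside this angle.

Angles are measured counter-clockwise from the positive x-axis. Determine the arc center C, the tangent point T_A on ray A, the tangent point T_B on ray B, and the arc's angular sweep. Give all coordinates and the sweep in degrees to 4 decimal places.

center=(-23.1516,-15.8663) T_A=(-27.7974,-25.8325) T_B=(-29.9938,-24.4741) sweep=13.4877

bisector direction at 58.2632° = (0.526019,0.850473)
center distance |VC| = r/sin(θ/2) = 10.995905/sin(83.2562°) = 11.072515
C = V + |VC|·bis = (-23.1516,-15.8663)
T_A = V + ((C−V)·d_A)·d_A = V + 1.3003·d_A = (-27.7974,-25.8325)
T_B = V + ((C−V)·d_B)·d_B = V + 1.3003·d_B = (-29.9938,-24.4741)
sweep = 180° − θ = 13.4877°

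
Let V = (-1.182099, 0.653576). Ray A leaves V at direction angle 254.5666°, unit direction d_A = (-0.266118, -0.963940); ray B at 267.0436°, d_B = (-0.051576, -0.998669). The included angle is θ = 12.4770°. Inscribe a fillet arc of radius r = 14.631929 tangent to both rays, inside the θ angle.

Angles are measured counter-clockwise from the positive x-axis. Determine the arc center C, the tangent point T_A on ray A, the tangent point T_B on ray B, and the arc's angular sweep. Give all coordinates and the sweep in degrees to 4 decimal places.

center=(-22.6981,-132.2651) T_A=(-36.8024,-128.3712) T_B=(-8.0856,-133.0197) sweep=167.5230

bisector direction at 260.8051° = (-0.159793,-0.987150)
center distance |VC| = r/sin(θ/2) = 14.631929/sin(6.2385°) = 134.648803
C = V + |VC|·bis = (-22.6981,-132.2651)
T_A = V + ((C−V)·d_A)·d_A = V + 133.8514·d_A = (-36.8024,-128.3712)
T_B = V + ((C−V)·d_B)·d_B = V + 133.8514·d_B = (-8.0856,-133.0197)
sweep = 180° − θ = 167.5230°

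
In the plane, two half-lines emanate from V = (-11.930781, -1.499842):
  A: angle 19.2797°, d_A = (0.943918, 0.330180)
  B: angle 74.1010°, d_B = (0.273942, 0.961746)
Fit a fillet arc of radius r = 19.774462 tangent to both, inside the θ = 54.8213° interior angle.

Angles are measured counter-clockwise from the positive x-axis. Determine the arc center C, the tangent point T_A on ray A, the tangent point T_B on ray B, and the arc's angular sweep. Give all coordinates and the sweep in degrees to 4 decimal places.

bisector direction at 46.6904° = (0.685941,0.727657)
center distance |VC| = r/sin(θ/2) = 19.774462/sin(27.4107°) = 42.953896
C = V + |VC|·bis = (17.5331,29.7559)
T_A = V + ((C−V)·d_A)·d_A = V + 38.1315·d_A = (24.0622,11.0904)
T_B = V + ((C−V)·d_B)·d_B = V + 38.1315·d_B = (-1.4850,35.1729)
sweep = 180° − θ = 125.1787°

center=(17.5331,29.7559) T_A=(24.0622,11.0904) T_B=(-1.4850,35.1729) sweep=125.1787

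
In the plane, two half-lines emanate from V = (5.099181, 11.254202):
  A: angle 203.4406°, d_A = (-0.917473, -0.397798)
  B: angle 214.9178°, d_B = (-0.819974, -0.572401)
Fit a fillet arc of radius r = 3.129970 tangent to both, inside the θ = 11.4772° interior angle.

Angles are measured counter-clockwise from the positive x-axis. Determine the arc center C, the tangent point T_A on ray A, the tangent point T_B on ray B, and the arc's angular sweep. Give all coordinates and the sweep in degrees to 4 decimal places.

bisector direction at 209.1792° = (-0.873099,-0.487543)
center distance |VC| = r/sin(θ/2) = 3.129970/sin(5.7386°) = 31.302801
C = V + |VC|·bis = (-22.2313,-4.0073)
T_A = V + ((C−V)·d_A)·d_A = V + 31.1459·d_A = (-23.4764,-1.1356)
T_B = V + ((C−V)·d_B)·d_B = V + 31.1459·d_B = (-20.4397,-6.5737)
sweep = 180° − θ = 168.5228°

center=(-22.2313,-4.0073) T_A=(-23.4764,-1.1356) T_B=(-20.4397,-6.5737) sweep=168.5228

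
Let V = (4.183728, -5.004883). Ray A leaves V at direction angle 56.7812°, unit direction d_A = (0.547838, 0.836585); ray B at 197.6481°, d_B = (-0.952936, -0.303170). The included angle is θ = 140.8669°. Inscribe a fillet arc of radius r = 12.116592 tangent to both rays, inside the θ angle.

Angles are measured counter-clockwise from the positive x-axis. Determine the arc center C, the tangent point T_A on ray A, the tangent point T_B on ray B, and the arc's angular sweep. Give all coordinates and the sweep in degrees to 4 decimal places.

bisector direction at 127.2146° = (-0.604803,0.796375)
center distance |VC| = r/sin(θ/2) = 12.116592/sin(70.4334°) = 12.859169
C = V + |VC|·bis = (-3.5935,5.2358)
T_A = V + ((C−V)·d_A)·d_A = V + 4.3066·d_A = (6.5430,-1.4021)
T_B = V + ((C−V)·d_B)·d_B = V + 4.3066·d_B = (0.0799,-6.3105)
sweep = 180° − θ = 39.1331°

center=(-3.5935,5.2358) T_A=(6.5430,-1.4021) T_B=(0.0799,-6.3105) sweep=39.1331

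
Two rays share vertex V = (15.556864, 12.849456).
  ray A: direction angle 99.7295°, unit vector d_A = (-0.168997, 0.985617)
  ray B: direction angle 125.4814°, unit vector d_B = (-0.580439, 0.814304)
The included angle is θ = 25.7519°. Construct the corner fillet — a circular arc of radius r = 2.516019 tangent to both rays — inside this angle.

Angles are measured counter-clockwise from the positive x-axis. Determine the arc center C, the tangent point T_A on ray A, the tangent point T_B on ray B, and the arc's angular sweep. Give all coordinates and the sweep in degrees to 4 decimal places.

center=(11.2169,23.2727) T_A=(13.6968,23.6979) T_B=(9.1681,21.8123) sweep=154.2481

bisector direction at 112.6055° = (-0.384383,0.923174)
center distance |VC| = r/sin(θ/2) = 2.516019/sin(12.8759°) = 11.290650
C = V + |VC|·bis = (11.2169,23.2727)
T_A = V + ((C−V)·d_A)·d_A = V + 11.0067·d_A = (13.6968,23.6979)
T_B = V + ((C−V)·d_B)·d_B = V + 11.0067·d_B = (9.1681,21.8123)
sweep = 180° − θ = 154.2481°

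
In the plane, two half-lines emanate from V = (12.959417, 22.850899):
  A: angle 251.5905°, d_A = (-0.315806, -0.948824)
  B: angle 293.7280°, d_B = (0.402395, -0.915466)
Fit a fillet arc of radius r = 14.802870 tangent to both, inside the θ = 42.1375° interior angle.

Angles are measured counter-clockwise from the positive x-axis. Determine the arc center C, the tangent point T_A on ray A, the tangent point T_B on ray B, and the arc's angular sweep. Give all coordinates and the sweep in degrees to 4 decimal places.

bisector direction at 272.6593° = (0.046396,-0.998923)
center distance |VC| = r/sin(θ/2) = 14.802870/sin(21.0688°) = 41.177658
C = V + |VC|·bis = (14.8699,-18.2824)
T_A = V + ((C−V)·d_A)·d_A = V + 38.4249·d_A = (0.8246,-13.6076)
T_B = V + ((C−V)·d_B)·d_B = V + 38.4249·d_B = (28.4214,-12.3258)
sweep = 180° − θ = 137.8625°

center=(14.8699,-18.2824) T_A=(0.8246,-13.6076) T_B=(28.4214,-12.3258) sweep=137.8625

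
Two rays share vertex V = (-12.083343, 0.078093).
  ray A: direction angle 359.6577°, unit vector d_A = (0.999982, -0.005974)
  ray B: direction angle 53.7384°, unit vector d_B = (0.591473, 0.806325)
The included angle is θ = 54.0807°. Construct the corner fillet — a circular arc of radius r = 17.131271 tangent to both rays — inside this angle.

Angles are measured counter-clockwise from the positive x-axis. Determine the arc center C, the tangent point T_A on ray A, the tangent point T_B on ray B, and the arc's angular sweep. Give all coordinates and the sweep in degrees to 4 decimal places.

bisector direction at 26.6980° = (0.893387,0.449289)
center distance |VC| = r/sin(θ/2) = 17.131271/sin(27.0404°) = 37.682793
C = V + |VC|·bis = (21.5820,17.0085)
T_A = V + ((C−V)·d_A)·d_A = V + 33.5636·d_A = (21.4796,-0.1224)
T_B = V + ((C−V)·d_B)·d_B = V + 33.5636·d_B = (7.7686,27.1412)
sweep = 180° − θ = 125.9193°

center=(21.5820,17.0085) T_A=(21.4796,-0.1224) T_B=(7.7686,27.1412) sweep=125.9193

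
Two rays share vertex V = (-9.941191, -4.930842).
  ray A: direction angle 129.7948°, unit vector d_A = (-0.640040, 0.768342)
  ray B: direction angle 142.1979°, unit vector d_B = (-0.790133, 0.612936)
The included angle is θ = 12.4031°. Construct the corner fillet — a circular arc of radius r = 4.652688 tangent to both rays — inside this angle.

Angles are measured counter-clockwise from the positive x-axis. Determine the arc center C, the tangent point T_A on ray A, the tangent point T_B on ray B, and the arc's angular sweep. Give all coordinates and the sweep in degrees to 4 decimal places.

bisector direction at 135.9964° = (-0.719296,0.694704)
center distance |VC| = r/sin(θ/2) = 4.652688/sin(6.2016°) = 43.069976
C = V + |VC|·bis = (-40.9212,24.9901)
T_A = V + ((C−V)·d_A)·d_A = V + 42.8179·d_A = (-37.3464,27.9680)
T_B = V + ((C−V)·d_B)·d_B = V + 42.8179·d_B = (-43.7730,21.3138)
sweep = 180° − θ = 167.5969°

center=(-40.9212,24.9901) T_A=(-37.3464,27.9680) T_B=(-43.7730,21.3138) sweep=167.5969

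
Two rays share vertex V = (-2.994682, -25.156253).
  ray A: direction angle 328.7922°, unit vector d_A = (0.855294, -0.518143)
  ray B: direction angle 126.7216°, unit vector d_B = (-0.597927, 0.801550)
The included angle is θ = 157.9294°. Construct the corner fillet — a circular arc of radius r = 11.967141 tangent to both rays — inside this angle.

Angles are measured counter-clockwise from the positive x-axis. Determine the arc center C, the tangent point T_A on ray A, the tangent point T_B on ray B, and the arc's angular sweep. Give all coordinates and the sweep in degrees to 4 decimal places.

center=(5.2021,-16.1301) T_A=(-0.9986,-26.3655) T_B=(-4.3901,-23.2856) sweep=22.0706

bisector direction at 47.7569° = (0.672278,0.740299)
center distance |VC| = r/sin(θ/2) = 11.967141/sin(78.9647°) = 12.192589
C = V + |VC|·bis = (5.2021,-16.1301)
T_A = V + ((C−V)·d_A)·d_A = V + 2.3338·d_A = (-0.9986,-26.3655)
T_B = V + ((C−V)·d_B)·d_B = V + 2.3338·d_B = (-4.3901,-23.2856)
sweep = 180° − θ = 22.0706°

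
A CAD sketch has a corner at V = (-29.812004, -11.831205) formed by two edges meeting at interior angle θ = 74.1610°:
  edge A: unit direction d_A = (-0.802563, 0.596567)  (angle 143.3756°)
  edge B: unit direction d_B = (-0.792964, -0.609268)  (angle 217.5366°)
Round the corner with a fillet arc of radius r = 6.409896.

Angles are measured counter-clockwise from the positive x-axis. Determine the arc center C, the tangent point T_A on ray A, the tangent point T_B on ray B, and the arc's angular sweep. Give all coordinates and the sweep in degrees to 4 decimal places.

bisector direction at 180.4561° = (-0.999968,-0.007960)
center distance |VC| = r/sin(θ/2) = 6.409896/sin(37.0805°) = 10.631129
C = V + |VC|·bis = (-40.4428,-11.9158)
T_A = V + ((C−V)·d_A)·d_A = V + 8.4814·d_A = (-36.6189,-6.7715)
T_B = V + ((C−V)·d_B)·d_B = V + 8.4814·d_B = (-36.5375,-16.9987)
sweep = 180° − θ = 105.8390°

center=(-40.4428,-11.9158) T_A=(-36.6189,-6.7715) T_B=(-36.5375,-16.9987) sweep=105.8390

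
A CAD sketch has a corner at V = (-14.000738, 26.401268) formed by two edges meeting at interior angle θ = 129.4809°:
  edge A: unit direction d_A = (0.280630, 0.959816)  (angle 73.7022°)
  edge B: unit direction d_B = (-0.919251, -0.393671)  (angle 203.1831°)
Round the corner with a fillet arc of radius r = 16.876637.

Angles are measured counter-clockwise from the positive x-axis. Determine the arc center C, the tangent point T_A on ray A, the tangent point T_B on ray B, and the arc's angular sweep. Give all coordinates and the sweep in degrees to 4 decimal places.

bisector direction at 138.4426° = (-0.748292,0.663369)
center distance |VC| = r/sin(θ/2) = 16.876637/sin(64.7404°) = 18.660919
C = V + |VC|·bis = (-27.9646,38.7804)
T_A = V + ((C−V)·d_A)·d_A = V + 7.9630·d_A = (-11.7661,34.0443)
T_B = V + ((C−V)·d_B)·d_B = V + 7.9630·d_B = (-21.3207,23.2665)
sweep = 180° − θ = 50.5191°

center=(-27.9646,38.7804) T_A=(-11.7661,34.0443) T_B=(-21.3207,23.2665) sweep=50.5191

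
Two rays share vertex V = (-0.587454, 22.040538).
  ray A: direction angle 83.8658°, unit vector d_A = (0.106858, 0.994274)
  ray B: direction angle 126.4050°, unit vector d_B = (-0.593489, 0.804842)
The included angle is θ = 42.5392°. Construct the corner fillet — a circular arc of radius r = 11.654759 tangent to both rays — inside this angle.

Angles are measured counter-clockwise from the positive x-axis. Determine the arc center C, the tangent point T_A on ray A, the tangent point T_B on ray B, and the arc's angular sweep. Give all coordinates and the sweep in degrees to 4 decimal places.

bisector direction at 105.1354° = (-0.261101,0.965311)
center distance |VC| = r/sin(θ/2) = 11.654759/sin(21.2696°) = 32.128295
C = V + |VC|·bis = (-8.9762,53.0544)
T_A = V + ((C−V)·d_A)·d_A = V + 29.9398·d_A = (2.6118,51.8090)
T_B = V + ((C−V)·d_B)·d_B = V + 29.9398·d_B = (-18.3564,46.1374)
sweep = 180° − θ = 137.4608°

center=(-8.9762,53.0544) T_A=(2.6118,51.8090) T_B=(-18.3564,46.1374) sweep=137.4608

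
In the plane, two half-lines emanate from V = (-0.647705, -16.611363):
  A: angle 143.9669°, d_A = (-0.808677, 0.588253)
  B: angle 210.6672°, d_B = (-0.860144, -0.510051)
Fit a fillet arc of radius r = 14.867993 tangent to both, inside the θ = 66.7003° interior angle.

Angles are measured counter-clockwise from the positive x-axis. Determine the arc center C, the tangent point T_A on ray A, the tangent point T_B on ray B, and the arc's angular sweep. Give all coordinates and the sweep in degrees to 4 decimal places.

center=(-27.6629,-15.3454) T_A=(-18.9167,-3.3220) T_B=(-20.0794,-28.1340) sweep=113.2997

bisector direction at 177.3170° = (-0.998904,0.046809)
center distance |VC| = r/sin(θ/2) = 14.867993/sin(33.3501°) = 27.044802
C = V + |VC|·bis = (-27.6629,-15.3454)
T_A = V + ((C−V)·d_A)·d_A = V + 22.5912·d_A = (-18.9167,-3.3220)
T_B = V + ((C−V)·d_B)·d_B = V + 22.5912·d_B = (-20.0794,-28.1340)
sweep = 180° − θ = 113.2997°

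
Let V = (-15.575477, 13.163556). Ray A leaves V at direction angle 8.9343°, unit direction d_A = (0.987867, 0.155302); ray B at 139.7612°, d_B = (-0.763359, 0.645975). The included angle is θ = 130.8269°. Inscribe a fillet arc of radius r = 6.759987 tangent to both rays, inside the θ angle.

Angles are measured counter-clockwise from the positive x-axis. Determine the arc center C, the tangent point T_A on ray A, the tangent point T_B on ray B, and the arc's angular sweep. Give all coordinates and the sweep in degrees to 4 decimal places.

center=(-13.5698,20.3219) T_A=(-12.5200,13.6439) T_B=(-17.9366,15.1616) sweep=49.1731

bisector direction at 74.3477° = (0.269798,0.962917)
center distance |VC| = r/sin(θ/2) = 6.759987/sin(65.4134°) = 7.433999
C = V + |VC|·bis = (-13.5698,20.3219)
T_A = V + ((C−V)·d_A)·d_A = V + 3.0930·d_A = (-12.5200,13.6439)
T_B = V + ((C−V)·d_B)·d_B = V + 3.0930·d_B = (-17.9366,15.1616)
sweep = 180° − θ = 49.1731°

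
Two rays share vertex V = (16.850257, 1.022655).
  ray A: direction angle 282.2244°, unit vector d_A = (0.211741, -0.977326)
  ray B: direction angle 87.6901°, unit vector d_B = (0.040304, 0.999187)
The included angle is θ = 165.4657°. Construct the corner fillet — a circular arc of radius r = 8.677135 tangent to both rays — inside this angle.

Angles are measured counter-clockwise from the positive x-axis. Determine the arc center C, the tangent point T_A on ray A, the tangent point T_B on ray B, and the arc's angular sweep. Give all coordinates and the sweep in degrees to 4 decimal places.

center=(25.5649,1.7785) T_A=(17.0846,-0.0588) T_B=(16.8949,2.1283) sweep=14.5343

bisector direction at 4.9572° = (0.996259,0.086412)
center distance |VC| = r/sin(θ/2) = 8.677135/sin(82.7328°) = 8.747402
C = V + |VC|·bis = (25.5649,1.7785)
T_A = V + ((C−V)·d_A)·d_A = V + 1.1065·d_A = (17.0846,-0.0588)
T_B = V + ((C−V)·d_B)·d_B = V + 1.1065·d_B = (16.8949,2.1283)
sweep = 180° − θ = 14.5343°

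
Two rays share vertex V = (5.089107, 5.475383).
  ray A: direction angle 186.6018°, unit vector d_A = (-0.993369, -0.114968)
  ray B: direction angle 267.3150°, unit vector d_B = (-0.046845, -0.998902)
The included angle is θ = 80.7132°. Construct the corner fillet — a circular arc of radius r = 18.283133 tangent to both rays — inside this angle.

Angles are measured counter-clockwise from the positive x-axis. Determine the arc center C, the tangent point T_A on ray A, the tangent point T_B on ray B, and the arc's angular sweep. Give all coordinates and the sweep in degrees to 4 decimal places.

bisector direction at 226.9584° = (-0.682529,-0.730858)
center distance |VC| = r/sin(θ/2) = 18.283133/sin(40.3566°) = 28.234629
C = V + |VC|·bis = (-14.1819,-15.1601)
T_A = V + ((C−V)·d_A)·d_A = V + 21.5156·d_A = (-16.2838,3.0018)
T_B = V + ((C−V)·d_B)·d_B = V + 21.5156·d_B = (4.0812,-16.0166)
sweep = 180° − θ = 99.2868°

center=(-14.1819,-15.1601) T_A=(-16.2838,3.0018) T_B=(4.0812,-16.0166) sweep=99.2868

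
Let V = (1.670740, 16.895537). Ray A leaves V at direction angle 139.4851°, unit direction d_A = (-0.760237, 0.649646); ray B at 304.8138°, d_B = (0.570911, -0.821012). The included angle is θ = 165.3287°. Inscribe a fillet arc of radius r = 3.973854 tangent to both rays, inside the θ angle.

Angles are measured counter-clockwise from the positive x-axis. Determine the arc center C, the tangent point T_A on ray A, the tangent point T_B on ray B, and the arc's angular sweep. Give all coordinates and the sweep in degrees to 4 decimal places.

center=(-1.2998,14.2068) T_A=(1.2818,17.2279) T_B=(1.9628,16.4755) sweep=14.6713

bisector direction at 222.1494° = (-0.741397,-0.671067)
center distance |VC| = r/sin(θ/2) = 3.973854/sin(82.6643°) = 4.006648
C = V + |VC|·bis = (-1.2998,14.2068)
T_A = V + ((C−V)·d_A)·d_A = V + 0.5116·d_A = (1.2818,17.2279)
T_B = V + ((C−V)·d_B)·d_B = V + 0.5116·d_B = (1.9628,16.4755)
sweep = 180° − θ = 14.6713°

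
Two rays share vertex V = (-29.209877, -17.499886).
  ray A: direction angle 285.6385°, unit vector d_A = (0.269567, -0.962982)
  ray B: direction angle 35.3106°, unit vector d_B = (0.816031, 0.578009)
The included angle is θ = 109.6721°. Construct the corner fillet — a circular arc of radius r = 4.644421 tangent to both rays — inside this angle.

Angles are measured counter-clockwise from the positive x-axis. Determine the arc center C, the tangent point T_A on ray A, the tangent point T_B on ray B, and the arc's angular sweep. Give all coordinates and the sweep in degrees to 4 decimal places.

bisector direction at 340.4746° = (0.942493,-0.334226)
center distance |VC| = r/sin(θ/2) = 4.644421/sin(54.8361°) = 5.681197
C = V + |VC|·bis = (-23.8554,-19.3987)
T_A = V + ((C−V)·d_A)·d_A = V + 3.2719·d_A = (-28.3279,-20.6507)
T_B = V + ((C−V)·d_B)·d_B = V + 3.2719·d_B = (-26.5399,-15.6087)
sweep = 180° − θ = 70.3279°

center=(-23.8554,-19.3987) T_A=(-28.3279,-20.6507) T_B=(-26.5399,-15.6087) sweep=70.3279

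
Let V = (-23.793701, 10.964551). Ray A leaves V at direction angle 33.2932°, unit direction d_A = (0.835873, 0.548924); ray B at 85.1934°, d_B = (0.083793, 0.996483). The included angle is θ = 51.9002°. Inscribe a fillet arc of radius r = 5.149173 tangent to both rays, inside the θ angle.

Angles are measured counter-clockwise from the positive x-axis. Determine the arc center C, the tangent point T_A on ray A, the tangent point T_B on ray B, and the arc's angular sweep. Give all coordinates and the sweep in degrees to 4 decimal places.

center=(-17.7760,21.0766) T_A=(-14.9495,16.7726) T_B=(-22.9071,21.5081) sweep=128.0998

bisector direction at 59.2433° = (0.511394,0.859347)
center distance |VC| = r/sin(θ/2) = 5.149173/sin(25.9501°) = 11.767166
C = V + |VC|·bis = (-17.7760,21.0766)
T_A = V + ((C−V)·d_A)·d_A = V + 10.5807·d_A = (-14.9495,16.7726)
T_B = V + ((C−V)·d_B)·d_B = V + 10.5807·d_B = (-22.9071,21.5081)
sweep = 180° − θ = 128.0998°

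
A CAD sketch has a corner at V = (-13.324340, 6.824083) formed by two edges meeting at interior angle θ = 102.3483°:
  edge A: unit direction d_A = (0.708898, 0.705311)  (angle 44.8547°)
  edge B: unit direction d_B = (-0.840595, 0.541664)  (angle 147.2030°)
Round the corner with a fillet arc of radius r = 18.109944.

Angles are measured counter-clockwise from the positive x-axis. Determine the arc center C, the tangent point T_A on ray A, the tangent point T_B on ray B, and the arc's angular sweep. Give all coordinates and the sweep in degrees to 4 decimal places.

bisector direction at 96.0288° = (-0.105029,0.994469)
center distance |VC| = r/sin(θ/2) = 18.109944/sin(51.1741°) = 23.246035
C = V + |VC|·bis = (-15.7659,29.9415)
T_A = V + ((C−V)·d_A)·d_A = V + 14.5742·d_A = (-2.9927,17.1034)
T_B = V + ((C−V)·d_B)·d_B = V + 14.5742·d_B = (-25.5754,14.7184)
sweep = 180° − θ = 77.6517°

center=(-15.7659,29.9415) T_A=(-2.9927,17.1034) T_B=(-25.5754,14.7184) sweep=77.6517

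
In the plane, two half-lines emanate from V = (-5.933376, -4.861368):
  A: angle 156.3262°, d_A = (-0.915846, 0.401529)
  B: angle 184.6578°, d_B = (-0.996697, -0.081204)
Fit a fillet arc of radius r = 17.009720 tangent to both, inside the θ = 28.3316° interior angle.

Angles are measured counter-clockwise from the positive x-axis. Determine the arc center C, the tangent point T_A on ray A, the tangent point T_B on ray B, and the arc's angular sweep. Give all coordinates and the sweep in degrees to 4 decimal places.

center=(-74.4830,6.6197) T_A=(-67.6531,22.1980) T_B=(-73.1017,-10.3338) sweep=151.6684

bisector direction at 170.4920° = (-0.986263,0.165185)
center distance |VC| = r/sin(θ/2) = 17.009720/sin(14.1658°) = 69.504400
C = V + |VC|·bis = (-74.4830,6.6197)
T_A = V + ((C−V)·d_A)·d_A = V + 67.3909·d_A = (-67.6531,22.1980)
T_B = V + ((C−V)·d_B)·d_B = V + 67.3909·d_B = (-73.1017,-10.3338)
sweep = 180° − θ = 151.6684°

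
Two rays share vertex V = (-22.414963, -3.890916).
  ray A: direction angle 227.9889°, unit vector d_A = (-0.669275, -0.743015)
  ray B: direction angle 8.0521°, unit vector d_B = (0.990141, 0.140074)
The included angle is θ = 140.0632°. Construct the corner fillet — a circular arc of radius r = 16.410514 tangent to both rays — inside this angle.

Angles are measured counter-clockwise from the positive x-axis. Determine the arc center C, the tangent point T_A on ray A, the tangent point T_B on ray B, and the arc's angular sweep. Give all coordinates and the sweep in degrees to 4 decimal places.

center=(-14.2124,-19.3044) T_A=(-26.4056,-8.3213) T_B=(-16.5111,-3.0557) sweep=39.9368

bisector direction at 298.0205° = (0.469787,-0.882780)
center distance |VC| = r/sin(θ/2) = 16.410514/sin(70.0316°) = 17.460202
C = V + |VC|·bis = (-14.2124,-19.3044)
T_A = V + ((C−V)·d_A)·d_A = V + 5.9627·d_A = (-26.4056,-8.3213)
T_B = V + ((C−V)·d_B)·d_B = V + 5.9627·d_B = (-16.5111,-3.0557)
sweep = 180° − θ = 39.9368°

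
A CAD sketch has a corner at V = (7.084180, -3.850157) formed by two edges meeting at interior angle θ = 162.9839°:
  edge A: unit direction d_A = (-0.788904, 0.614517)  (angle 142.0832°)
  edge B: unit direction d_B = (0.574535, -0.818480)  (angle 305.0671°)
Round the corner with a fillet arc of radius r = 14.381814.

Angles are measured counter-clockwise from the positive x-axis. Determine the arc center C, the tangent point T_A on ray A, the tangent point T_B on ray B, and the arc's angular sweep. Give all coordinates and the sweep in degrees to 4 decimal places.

bisector direction at 223.5752° = (-0.724471,-0.689305)
center distance |VC| = r/sin(θ/2) = 14.381814/sin(81.4920°) = 14.541846
C = V + |VC|·bis = (-3.4510,-13.8739)
T_A = V + ((C−V)·d_A)·d_A = V + 2.1514·d_A = (5.3869,-2.5281)
T_B = V + ((C−V)·d_B)·d_B = V + 2.1514·d_B = (8.3203,-5.6111)
sweep = 180° − θ = 17.0161°

center=(-3.4510,-13.8739) T_A=(5.3869,-2.5281) T_B=(8.3203,-5.6111) sweep=17.0161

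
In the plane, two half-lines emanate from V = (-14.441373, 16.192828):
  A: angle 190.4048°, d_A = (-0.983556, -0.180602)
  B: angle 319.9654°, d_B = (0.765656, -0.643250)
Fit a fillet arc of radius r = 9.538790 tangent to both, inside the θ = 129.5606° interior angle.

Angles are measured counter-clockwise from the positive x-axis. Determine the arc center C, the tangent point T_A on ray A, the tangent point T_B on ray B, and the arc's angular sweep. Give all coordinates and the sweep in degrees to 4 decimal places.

center=(-17.1374,5.9995) T_A=(-18.8601,15.3815) T_B=(-11.0016,13.3029) sweep=50.4394

bisector direction at 255.1851° = (-0.255697,-0.966757)
center distance |VC| = r/sin(θ/2) = 9.538790/sin(64.7803°) = 10.543821
C = V + |VC|·bis = (-17.1374,5.9995)
T_A = V + ((C−V)·d_A)·d_A = V + 4.4926·d_A = (-18.8601,15.3815)
T_B = V + ((C−V)·d_B)·d_B = V + 4.4926·d_B = (-11.0016,13.3029)
sweep = 180° − θ = 50.4394°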